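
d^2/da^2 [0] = 0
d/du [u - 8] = 1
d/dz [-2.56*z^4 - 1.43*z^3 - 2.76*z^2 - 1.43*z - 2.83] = -10.24*z^3 - 4.29*z^2 - 5.52*z - 1.43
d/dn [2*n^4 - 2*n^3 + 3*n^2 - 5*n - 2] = 8*n^3 - 6*n^2 + 6*n - 5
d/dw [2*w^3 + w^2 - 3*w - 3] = 6*w^2 + 2*w - 3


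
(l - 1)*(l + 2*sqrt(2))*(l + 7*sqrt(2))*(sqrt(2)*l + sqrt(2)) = sqrt(2)*l^4 + 18*l^3 + 27*sqrt(2)*l^2 - 18*l - 28*sqrt(2)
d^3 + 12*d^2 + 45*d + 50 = (d + 2)*(d + 5)^2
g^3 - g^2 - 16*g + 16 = (g - 4)*(g - 1)*(g + 4)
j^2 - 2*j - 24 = (j - 6)*(j + 4)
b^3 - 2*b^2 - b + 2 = (b - 2)*(b - 1)*(b + 1)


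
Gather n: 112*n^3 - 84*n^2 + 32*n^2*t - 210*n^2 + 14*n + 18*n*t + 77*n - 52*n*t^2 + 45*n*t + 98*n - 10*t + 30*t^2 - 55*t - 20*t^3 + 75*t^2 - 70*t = 112*n^3 + n^2*(32*t - 294) + n*(-52*t^2 + 63*t + 189) - 20*t^3 + 105*t^2 - 135*t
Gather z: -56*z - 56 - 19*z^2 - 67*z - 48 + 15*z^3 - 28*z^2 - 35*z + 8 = 15*z^3 - 47*z^2 - 158*z - 96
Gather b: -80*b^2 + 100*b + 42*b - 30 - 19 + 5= -80*b^2 + 142*b - 44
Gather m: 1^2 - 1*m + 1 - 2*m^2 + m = 2 - 2*m^2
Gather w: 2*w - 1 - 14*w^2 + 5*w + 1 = -14*w^2 + 7*w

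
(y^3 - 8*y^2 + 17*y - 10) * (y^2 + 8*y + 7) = y^5 - 40*y^3 + 70*y^2 + 39*y - 70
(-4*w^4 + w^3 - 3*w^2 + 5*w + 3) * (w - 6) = -4*w^5 + 25*w^4 - 9*w^3 + 23*w^2 - 27*w - 18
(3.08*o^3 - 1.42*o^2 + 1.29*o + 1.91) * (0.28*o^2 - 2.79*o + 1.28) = 0.8624*o^5 - 8.9908*o^4 + 8.2654*o^3 - 4.8819*o^2 - 3.6777*o + 2.4448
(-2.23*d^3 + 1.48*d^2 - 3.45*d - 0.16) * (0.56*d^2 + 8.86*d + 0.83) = -1.2488*d^5 - 18.929*d^4 + 9.3299*d^3 - 29.4282*d^2 - 4.2811*d - 0.1328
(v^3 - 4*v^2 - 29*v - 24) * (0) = 0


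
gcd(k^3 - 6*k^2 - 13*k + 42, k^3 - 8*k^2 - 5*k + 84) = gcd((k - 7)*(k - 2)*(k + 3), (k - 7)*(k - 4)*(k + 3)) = k^2 - 4*k - 21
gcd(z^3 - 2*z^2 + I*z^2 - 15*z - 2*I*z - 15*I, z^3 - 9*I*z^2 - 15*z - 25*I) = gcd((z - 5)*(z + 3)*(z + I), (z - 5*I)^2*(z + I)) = z + I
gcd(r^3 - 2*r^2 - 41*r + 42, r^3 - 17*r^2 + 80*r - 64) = r - 1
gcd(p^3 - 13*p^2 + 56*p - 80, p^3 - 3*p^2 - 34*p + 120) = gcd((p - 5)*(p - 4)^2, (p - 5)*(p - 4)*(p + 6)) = p^2 - 9*p + 20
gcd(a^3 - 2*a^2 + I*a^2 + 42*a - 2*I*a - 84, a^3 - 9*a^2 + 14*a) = a - 2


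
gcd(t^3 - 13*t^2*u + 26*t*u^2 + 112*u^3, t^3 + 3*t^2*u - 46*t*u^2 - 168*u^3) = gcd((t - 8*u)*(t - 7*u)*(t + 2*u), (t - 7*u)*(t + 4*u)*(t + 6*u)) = t - 7*u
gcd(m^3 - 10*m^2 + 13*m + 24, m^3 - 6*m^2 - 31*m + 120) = m^2 - 11*m + 24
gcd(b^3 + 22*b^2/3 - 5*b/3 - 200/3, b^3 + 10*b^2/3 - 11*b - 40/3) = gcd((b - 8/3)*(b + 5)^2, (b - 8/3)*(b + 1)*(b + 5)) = b^2 + 7*b/3 - 40/3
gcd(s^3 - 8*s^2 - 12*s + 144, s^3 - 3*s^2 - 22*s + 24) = s^2 - 2*s - 24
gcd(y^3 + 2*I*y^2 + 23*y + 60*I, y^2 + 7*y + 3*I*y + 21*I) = y + 3*I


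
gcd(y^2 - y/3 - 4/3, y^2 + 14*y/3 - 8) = y - 4/3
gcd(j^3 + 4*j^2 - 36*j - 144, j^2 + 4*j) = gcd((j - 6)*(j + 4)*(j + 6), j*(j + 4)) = j + 4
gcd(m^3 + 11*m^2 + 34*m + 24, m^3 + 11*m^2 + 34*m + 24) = m^3 + 11*m^2 + 34*m + 24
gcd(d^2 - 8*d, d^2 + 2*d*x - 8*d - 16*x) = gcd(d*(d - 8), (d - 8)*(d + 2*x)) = d - 8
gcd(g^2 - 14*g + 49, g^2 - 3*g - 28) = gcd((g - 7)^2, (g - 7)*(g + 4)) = g - 7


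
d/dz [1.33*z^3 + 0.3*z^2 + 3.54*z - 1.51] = 3.99*z^2 + 0.6*z + 3.54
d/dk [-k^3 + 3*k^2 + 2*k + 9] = -3*k^2 + 6*k + 2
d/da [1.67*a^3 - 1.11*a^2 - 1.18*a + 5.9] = 5.01*a^2 - 2.22*a - 1.18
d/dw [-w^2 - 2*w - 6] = -2*w - 2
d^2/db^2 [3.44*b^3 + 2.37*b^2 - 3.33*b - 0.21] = 20.64*b + 4.74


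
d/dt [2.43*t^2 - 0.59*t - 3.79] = 4.86*t - 0.59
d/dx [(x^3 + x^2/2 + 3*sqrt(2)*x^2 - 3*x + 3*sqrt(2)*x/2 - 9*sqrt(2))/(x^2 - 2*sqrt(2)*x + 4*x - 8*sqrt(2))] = (x^4 - 4*sqrt(2)*x^3 + 8*x^3 - 29*sqrt(2)*x^2/2 - 7*x^2 - 96*x + 10*sqrt(2)*x - 60 + 60*sqrt(2))/(x^4 - 4*sqrt(2)*x^3 + 8*x^3 - 32*sqrt(2)*x^2 + 24*x^2 - 64*sqrt(2)*x + 64*x + 128)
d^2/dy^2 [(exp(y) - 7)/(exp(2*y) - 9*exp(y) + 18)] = (exp(4*y) - 19*exp(3*y) + 81*exp(2*y) + 99*exp(y) - 810)*exp(y)/(exp(6*y) - 27*exp(5*y) + 297*exp(4*y) - 1701*exp(3*y) + 5346*exp(2*y) - 8748*exp(y) + 5832)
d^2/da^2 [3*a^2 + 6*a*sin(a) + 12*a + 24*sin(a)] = -6*a*sin(a) - 24*sin(a) + 12*cos(a) + 6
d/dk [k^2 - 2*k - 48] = 2*k - 2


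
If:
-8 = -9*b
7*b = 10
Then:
No Solution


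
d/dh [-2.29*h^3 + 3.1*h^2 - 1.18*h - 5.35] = -6.87*h^2 + 6.2*h - 1.18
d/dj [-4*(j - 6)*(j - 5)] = 44 - 8*j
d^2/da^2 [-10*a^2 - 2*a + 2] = -20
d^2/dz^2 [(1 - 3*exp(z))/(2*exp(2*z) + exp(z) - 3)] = (-12*exp(4*z) + 22*exp(3*z) - 102*exp(2*z) + 16*exp(z) - 24)*exp(z)/(8*exp(6*z) + 12*exp(5*z) - 30*exp(4*z) - 35*exp(3*z) + 45*exp(2*z) + 27*exp(z) - 27)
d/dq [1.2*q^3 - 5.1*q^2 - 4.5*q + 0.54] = 3.6*q^2 - 10.2*q - 4.5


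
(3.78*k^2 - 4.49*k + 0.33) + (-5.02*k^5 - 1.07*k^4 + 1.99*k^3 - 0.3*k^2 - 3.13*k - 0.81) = -5.02*k^5 - 1.07*k^4 + 1.99*k^3 + 3.48*k^2 - 7.62*k - 0.48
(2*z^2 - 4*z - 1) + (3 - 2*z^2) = 2 - 4*z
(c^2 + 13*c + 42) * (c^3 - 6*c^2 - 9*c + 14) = c^5 + 7*c^4 - 45*c^3 - 355*c^2 - 196*c + 588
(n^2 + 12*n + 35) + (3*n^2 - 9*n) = 4*n^2 + 3*n + 35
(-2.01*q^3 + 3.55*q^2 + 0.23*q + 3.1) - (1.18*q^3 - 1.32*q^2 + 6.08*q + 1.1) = -3.19*q^3 + 4.87*q^2 - 5.85*q + 2.0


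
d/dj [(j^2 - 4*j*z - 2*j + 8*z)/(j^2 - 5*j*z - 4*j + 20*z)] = ((-2*j + 5*z + 4)*(j^2 - 4*j*z - 2*j + 8*z) + 2*(j - 2*z - 1)*(j^2 - 5*j*z - 4*j + 20*z))/(j^2 - 5*j*z - 4*j + 20*z)^2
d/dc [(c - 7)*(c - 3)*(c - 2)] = 3*c^2 - 24*c + 41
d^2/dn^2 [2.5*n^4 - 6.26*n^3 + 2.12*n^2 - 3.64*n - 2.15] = 30.0*n^2 - 37.56*n + 4.24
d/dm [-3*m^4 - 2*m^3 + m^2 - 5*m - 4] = -12*m^3 - 6*m^2 + 2*m - 5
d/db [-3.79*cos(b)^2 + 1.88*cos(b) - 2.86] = (7.58*cos(b) - 1.88)*sin(b)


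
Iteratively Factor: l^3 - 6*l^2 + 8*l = (l - 4)*(l^2 - 2*l) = l*(l - 4)*(l - 2)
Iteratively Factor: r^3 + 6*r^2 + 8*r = (r + 2)*(r^2 + 4*r) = (r + 2)*(r + 4)*(r)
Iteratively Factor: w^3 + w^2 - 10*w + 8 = (w - 1)*(w^2 + 2*w - 8) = (w - 1)*(w + 4)*(w - 2)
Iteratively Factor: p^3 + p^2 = (p)*(p^2 + p) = p^2*(p + 1)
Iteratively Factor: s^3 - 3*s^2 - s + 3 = (s - 1)*(s^2 - 2*s - 3) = (s - 1)*(s + 1)*(s - 3)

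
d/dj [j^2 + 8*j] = 2*j + 8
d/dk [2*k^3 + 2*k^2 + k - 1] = 6*k^2 + 4*k + 1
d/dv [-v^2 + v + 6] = 1 - 2*v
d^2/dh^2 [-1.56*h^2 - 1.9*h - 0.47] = -3.12000000000000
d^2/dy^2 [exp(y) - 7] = exp(y)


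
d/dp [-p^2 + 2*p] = 2 - 2*p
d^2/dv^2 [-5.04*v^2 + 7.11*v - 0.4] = -10.0800000000000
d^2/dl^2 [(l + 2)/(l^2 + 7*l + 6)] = 2*((l + 2)*(2*l + 7)^2 - 3*(l + 3)*(l^2 + 7*l + 6))/(l^2 + 7*l + 6)^3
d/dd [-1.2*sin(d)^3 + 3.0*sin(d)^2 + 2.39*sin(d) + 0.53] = (-3.6*sin(d)^2 + 6.0*sin(d) + 2.39)*cos(d)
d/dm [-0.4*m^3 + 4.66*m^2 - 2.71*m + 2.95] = -1.2*m^2 + 9.32*m - 2.71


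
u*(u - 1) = u^2 - u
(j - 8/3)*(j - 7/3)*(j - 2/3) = j^3 - 17*j^2/3 + 86*j/9 - 112/27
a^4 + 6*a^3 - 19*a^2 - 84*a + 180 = (a - 3)*(a - 2)*(a + 5)*(a + 6)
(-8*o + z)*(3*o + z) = -24*o^2 - 5*o*z + z^2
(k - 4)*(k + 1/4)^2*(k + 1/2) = k^4 - 3*k^3 - 59*k^2/16 - 39*k/32 - 1/8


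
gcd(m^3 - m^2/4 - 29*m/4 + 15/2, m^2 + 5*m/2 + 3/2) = 1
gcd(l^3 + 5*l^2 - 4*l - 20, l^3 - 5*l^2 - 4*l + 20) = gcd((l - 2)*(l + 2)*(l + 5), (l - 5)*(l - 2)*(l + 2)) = l^2 - 4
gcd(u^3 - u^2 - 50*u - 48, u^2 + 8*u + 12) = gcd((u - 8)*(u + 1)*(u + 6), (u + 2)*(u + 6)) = u + 6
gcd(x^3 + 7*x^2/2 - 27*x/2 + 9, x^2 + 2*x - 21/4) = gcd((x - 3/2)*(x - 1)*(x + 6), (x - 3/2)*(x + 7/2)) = x - 3/2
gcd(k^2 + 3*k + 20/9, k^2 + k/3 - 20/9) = k + 5/3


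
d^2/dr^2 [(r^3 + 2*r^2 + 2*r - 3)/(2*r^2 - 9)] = 2*(26*r^3 + 72*r^2 + 351*r + 108)/(8*r^6 - 108*r^4 + 486*r^2 - 729)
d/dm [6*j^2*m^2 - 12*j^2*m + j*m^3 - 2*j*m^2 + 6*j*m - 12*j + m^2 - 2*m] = 12*j^2*m - 12*j^2 + 3*j*m^2 - 4*j*m + 6*j + 2*m - 2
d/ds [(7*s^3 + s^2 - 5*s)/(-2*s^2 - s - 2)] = (-14*s^4 - 14*s^3 - 53*s^2 - 4*s + 10)/(4*s^4 + 4*s^3 + 9*s^2 + 4*s + 4)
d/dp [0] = 0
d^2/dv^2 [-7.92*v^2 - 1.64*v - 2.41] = -15.8400000000000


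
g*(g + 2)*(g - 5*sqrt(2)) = g^3 - 5*sqrt(2)*g^2 + 2*g^2 - 10*sqrt(2)*g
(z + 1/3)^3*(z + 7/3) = z^4 + 10*z^3/3 + 8*z^2/3 + 22*z/27 + 7/81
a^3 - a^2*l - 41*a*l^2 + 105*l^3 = (a - 5*l)*(a - 3*l)*(a + 7*l)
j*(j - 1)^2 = j^3 - 2*j^2 + j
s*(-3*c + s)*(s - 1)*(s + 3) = -3*c*s^3 - 6*c*s^2 + 9*c*s + s^4 + 2*s^3 - 3*s^2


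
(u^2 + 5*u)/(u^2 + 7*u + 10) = u/(u + 2)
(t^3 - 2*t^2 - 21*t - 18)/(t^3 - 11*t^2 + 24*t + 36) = (t + 3)/(t - 6)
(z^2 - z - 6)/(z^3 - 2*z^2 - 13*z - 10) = (z - 3)/(z^2 - 4*z - 5)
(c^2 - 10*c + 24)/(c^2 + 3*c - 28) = (c - 6)/(c + 7)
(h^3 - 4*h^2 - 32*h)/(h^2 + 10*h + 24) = h*(h - 8)/(h + 6)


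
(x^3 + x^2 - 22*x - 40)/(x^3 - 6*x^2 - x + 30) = (x + 4)/(x - 3)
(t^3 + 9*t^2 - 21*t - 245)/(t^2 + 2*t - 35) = t + 7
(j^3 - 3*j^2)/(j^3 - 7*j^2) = (j - 3)/(j - 7)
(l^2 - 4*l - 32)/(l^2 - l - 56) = (l + 4)/(l + 7)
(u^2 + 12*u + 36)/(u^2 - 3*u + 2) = (u^2 + 12*u + 36)/(u^2 - 3*u + 2)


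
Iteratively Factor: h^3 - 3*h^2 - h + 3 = (h - 1)*(h^2 - 2*h - 3) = (h - 3)*(h - 1)*(h + 1)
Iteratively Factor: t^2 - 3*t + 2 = (t - 1)*(t - 2)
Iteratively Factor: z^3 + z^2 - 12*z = (z - 3)*(z^2 + 4*z) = (z - 3)*(z + 4)*(z)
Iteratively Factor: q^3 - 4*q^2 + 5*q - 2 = (q - 2)*(q^2 - 2*q + 1) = (q - 2)*(q - 1)*(q - 1)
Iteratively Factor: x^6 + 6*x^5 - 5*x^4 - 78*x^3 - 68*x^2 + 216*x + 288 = (x - 2)*(x^5 + 8*x^4 + 11*x^3 - 56*x^2 - 180*x - 144) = (x - 2)*(x + 2)*(x^4 + 6*x^3 - x^2 - 54*x - 72) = (x - 2)*(x + 2)^2*(x^3 + 4*x^2 - 9*x - 36) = (x - 2)*(x + 2)^2*(x + 3)*(x^2 + x - 12) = (x - 2)*(x + 2)^2*(x + 3)*(x + 4)*(x - 3)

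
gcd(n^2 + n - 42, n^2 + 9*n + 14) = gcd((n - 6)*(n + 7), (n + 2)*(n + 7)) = n + 7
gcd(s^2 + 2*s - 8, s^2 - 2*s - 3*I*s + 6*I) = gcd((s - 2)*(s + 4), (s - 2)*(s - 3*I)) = s - 2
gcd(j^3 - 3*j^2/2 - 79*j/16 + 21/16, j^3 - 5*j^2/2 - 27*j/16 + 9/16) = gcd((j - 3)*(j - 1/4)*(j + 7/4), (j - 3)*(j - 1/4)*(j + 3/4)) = j^2 - 13*j/4 + 3/4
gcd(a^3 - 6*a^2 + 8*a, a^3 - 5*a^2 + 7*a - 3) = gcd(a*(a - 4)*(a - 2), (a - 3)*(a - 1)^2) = 1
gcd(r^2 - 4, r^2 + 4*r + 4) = r + 2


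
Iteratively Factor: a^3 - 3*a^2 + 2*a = (a - 1)*(a^2 - 2*a) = a*(a - 1)*(a - 2)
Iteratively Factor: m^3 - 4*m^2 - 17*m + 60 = (m - 5)*(m^2 + m - 12) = (m - 5)*(m - 3)*(m + 4)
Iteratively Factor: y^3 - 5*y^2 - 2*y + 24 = (y - 4)*(y^2 - y - 6) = (y - 4)*(y + 2)*(y - 3)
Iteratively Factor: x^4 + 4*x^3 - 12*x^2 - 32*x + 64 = (x + 4)*(x^3 - 12*x + 16) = (x + 4)^2*(x^2 - 4*x + 4) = (x - 2)*(x + 4)^2*(x - 2)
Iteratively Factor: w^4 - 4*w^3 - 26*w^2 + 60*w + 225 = (w - 5)*(w^3 + w^2 - 21*w - 45) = (w - 5)*(w + 3)*(w^2 - 2*w - 15) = (w - 5)*(w + 3)^2*(w - 5)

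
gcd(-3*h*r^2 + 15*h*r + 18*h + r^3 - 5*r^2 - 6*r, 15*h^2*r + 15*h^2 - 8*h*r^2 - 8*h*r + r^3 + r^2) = -3*h*r - 3*h + r^2 + r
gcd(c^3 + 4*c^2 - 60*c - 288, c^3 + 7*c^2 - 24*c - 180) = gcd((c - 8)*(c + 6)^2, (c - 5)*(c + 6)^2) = c^2 + 12*c + 36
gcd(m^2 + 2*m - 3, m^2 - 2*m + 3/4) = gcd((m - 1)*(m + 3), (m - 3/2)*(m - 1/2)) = 1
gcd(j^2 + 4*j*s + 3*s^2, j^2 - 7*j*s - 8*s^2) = j + s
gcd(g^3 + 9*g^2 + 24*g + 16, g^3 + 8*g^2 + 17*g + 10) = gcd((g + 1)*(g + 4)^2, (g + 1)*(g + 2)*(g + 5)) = g + 1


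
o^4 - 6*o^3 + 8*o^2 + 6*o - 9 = (o - 3)^2*(o - 1)*(o + 1)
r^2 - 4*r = r*(r - 4)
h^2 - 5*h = h*(h - 5)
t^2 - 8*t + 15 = (t - 5)*(t - 3)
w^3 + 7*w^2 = w^2*(w + 7)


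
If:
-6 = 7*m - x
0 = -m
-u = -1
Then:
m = 0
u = 1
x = 6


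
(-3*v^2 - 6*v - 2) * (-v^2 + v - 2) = 3*v^4 + 3*v^3 + 2*v^2 + 10*v + 4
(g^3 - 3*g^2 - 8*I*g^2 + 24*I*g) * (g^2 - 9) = g^5 - 3*g^4 - 8*I*g^4 - 9*g^3 + 24*I*g^3 + 27*g^2 + 72*I*g^2 - 216*I*g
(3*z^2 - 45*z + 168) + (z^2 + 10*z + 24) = 4*z^2 - 35*z + 192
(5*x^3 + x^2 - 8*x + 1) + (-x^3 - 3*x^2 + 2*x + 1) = 4*x^3 - 2*x^2 - 6*x + 2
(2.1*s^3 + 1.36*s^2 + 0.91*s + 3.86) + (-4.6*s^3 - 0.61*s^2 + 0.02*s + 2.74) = -2.5*s^3 + 0.75*s^2 + 0.93*s + 6.6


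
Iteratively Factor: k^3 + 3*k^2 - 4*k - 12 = (k + 3)*(k^2 - 4) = (k + 2)*(k + 3)*(k - 2)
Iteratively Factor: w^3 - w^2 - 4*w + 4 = (w + 2)*(w^2 - 3*w + 2) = (w - 2)*(w + 2)*(w - 1)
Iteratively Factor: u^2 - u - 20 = (u + 4)*(u - 5)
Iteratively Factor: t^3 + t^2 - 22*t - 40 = (t + 2)*(t^2 - t - 20) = (t - 5)*(t + 2)*(t + 4)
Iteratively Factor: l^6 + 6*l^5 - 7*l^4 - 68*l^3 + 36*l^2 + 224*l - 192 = (l + 3)*(l^5 + 3*l^4 - 16*l^3 - 20*l^2 + 96*l - 64) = (l + 3)*(l + 4)*(l^4 - l^3 - 12*l^2 + 28*l - 16) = (l - 2)*(l + 3)*(l + 4)*(l^3 + l^2 - 10*l + 8) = (l - 2)^2*(l + 3)*(l + 4)*(l^2 + 3*l - 4) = (l - 2)^2*(l - 1)*(l + 3)*(l + 4)*(l + 4)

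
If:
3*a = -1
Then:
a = -1/3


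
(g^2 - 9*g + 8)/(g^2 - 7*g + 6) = (g - 8)/(g - 6)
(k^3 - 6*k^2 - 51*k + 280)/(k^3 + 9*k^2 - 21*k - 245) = (k - 8)/(k + 7)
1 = 1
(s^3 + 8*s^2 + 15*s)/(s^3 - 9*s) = (s + 5)/(s - 3)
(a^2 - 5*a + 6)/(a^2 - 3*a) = (a - 2)/a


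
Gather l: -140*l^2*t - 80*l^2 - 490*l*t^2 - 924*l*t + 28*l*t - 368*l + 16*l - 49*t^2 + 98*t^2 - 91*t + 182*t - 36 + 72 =l^2*(-140*t - 80) + l*(-490*t^2 - 896*t - 352) + 49*t^2 + 91*t + 36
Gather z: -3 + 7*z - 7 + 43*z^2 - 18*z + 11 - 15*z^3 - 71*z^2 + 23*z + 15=-15*z^3 - 28*z^2 + 12*z + 16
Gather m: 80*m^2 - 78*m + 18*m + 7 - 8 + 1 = 80*m^2 - 60*m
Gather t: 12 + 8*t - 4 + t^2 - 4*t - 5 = t^2 + 4*t + 3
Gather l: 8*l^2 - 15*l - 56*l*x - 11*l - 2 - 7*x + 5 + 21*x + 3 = 8*l^2 + l*(-56*x - 26) + 14*x + 6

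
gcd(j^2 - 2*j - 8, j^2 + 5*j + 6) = j + 2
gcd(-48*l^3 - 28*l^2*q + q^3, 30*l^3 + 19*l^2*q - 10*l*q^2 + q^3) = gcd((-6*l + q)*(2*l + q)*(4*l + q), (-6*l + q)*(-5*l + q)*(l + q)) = -6*l + q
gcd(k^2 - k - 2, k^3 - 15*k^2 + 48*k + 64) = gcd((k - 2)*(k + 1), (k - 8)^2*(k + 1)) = k + 1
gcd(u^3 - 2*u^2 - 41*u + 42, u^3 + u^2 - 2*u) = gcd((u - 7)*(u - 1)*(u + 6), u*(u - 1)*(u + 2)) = u - 1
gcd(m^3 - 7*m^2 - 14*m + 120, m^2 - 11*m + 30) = m^2 - 11*m + 30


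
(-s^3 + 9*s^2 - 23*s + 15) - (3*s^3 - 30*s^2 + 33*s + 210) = -4*s^3 + 39*s^2 - 56*s - 195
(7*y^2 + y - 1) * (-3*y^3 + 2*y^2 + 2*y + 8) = -21*y^5 + 11*y^4 + 19*y^3 + 56*y^2 + 6*y - 8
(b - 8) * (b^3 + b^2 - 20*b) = b^4 - 7*b^3 - 28*b^2 + 160*b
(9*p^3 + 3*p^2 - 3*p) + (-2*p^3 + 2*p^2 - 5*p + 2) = 7*p^3 + 5*p^2 - 8*p + 2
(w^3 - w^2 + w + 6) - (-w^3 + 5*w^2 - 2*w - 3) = 2*w^3 - 6*w^2 + 3*w + 9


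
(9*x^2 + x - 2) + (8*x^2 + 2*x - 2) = 17*x^2 + 3*x - 4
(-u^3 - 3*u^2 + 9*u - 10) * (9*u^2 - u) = -9*u^5 - 26*u^4 + 84*u^3 - 99*u^2 + 10*u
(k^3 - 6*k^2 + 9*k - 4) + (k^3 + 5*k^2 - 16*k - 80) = 2*k^3 - k^2 - 7*k - 84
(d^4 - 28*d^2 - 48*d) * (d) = d^5 - 28*d^3 - 48*d^2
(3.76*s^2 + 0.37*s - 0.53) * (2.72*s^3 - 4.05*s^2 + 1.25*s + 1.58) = 10.2272*s^5 - 14.2216*s^4 + 1.7599*s^3 + 8.5498*s^2 - 0.0779000000000001*s - 0.8374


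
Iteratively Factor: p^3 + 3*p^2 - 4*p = (p + 4)*(p^2 - p) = (p - 1)*(p + 4)*(p)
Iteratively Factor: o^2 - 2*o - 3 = (o + 1)*(o - 3)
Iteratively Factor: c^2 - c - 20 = (c - 5)*(c + 4)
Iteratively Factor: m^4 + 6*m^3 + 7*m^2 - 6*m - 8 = (m + 1)*(m^3 + 5*m^2 + 2*m - 8) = (m - 1)*(m + 1)*(m^2 + 6*m + 8) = (m - 1)*(m + 1)*(m + 4)*(m + 2)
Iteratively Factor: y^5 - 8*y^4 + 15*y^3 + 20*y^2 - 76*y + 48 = (y - 3)*(y^4 - 5*y^3 + 20*y - 16) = (y - 3)*(y - 1)*(y^3 - 4*y^2 - 4*y + 16) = (y - 3)*(y - 2)*(y - 1)*(y^2 - 2*y - 8) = (y - 4)*(y - 3)*(y - 2)*(y - 1)*(y + 2)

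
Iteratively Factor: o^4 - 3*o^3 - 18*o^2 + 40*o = (o)*(o^3 - 3*o^2 - 18*o + 40) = o*(o - 5)*(o^2 + 2*o - 8) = o*(o - 5)*(o + 4)*(o - 2)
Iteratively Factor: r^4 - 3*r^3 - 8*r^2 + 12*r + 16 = (r - 4)*(r^3 + r^2 - 4*r - 4) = (r - 4)*(r + 2)*(r^2 - r - 2) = (r - 4)*(r - 2)*(r + 2)*(r + 1)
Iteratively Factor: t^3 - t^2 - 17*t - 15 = (t + 1)*(t^2 - 2*t - 15) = (t + 1)*(t + 3)*(t - 5)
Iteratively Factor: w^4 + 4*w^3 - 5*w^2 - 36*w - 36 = (w + 2)*(w^3 + 2*w^2 - 9*w - 18) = (w + 2)^2*(w^2 - 9) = (w - 3)*(w + 2)^2*(w + 3)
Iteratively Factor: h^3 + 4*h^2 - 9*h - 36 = (h + 3)*(h^2 + h - 12) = (h - 3)*(h + 3)*(h + 4)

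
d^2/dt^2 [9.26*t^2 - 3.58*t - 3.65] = 18.5200000000000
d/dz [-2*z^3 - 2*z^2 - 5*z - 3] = -6*z^2 - 4*z - 5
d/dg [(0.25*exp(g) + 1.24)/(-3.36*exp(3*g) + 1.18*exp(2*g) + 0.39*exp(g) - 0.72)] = (1.68*exp(3*g) + 12.2042*exp(2*g) - 2.9264*exp(g) - 0.6636)*exp(g)/(11.2896*exp(6*g) - 7.9296*exp(5*g) - 1.2284*exp(4*g) + 5.7588*exp(3*g) - 1.5471*exp(2*g) - 0.5616*exp(g) + 0.5184)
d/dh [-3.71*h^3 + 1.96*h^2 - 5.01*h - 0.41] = -11.13*h^2 + 3.92*h - 5.01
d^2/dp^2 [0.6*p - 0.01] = 0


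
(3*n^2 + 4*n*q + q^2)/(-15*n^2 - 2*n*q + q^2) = (n + q)/(-5*n + q)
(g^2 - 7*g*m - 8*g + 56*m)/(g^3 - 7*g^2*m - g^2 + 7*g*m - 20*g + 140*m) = (g - 8)/(g^2 - g - 20)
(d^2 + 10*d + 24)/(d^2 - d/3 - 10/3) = 3*(d^2 + 10*d + 24)/(3*d^2 - d - 10)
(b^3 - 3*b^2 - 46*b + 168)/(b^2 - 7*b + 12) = (b^2 + b - 42)/(b - 3)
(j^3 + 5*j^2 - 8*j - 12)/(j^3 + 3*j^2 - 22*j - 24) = (j - 2)/(j - 4)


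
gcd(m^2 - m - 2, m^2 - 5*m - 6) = m + 1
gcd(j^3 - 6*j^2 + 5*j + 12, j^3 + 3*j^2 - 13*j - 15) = j^2 - 2*j - 3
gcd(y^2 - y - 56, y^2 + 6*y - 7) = y + 7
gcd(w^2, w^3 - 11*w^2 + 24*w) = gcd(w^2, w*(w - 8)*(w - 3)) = w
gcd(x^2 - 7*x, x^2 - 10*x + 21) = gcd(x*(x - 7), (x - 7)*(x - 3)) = x - 7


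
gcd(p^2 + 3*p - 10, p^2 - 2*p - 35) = p + 5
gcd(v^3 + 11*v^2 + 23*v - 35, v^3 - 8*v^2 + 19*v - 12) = v - 1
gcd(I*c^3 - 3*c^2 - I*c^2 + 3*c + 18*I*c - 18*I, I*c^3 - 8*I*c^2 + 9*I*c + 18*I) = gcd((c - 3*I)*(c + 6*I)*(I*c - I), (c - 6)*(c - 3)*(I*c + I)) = 1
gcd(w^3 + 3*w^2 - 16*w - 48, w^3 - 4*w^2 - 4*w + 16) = w - 4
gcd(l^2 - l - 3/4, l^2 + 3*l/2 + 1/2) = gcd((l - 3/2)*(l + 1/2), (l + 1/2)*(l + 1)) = l + 1/2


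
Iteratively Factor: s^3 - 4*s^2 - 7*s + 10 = (s - 5)*(s^2 + s - 2) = (s - 5)*(s - 1)*(s + 2)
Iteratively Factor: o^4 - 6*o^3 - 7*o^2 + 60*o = (o - 5)*(o^3 - o^2 - 12*o) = (o - 5)*(o - 4)*(o^2 + 3*o) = o*(o - 5)*(o - 4)*(o + 3)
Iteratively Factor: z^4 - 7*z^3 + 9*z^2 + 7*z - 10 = (z - 1)*(z^3 - 6*z^2 + 3*z + 10) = (z - 2)*(z - 1)*(z^2 - 4*z - 5) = (z - 5)*(z - 2)*(z - 1)*(z + 1)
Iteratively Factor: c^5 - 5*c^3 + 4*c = (c - 1)*(c^4 + c^3 - 4*c^2 - 4*c) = (c - 2)*(c - 1)*(c^3 + 3*c^2 + 2*c) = (c - 2)*(c - 1)*(c + 2)*(c^2 + c) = c*(c - 2)*(c - 1)*(c + 2)*(c + 1)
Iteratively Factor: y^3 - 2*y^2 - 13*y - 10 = (y + 1)*(y^2 - 3*y - 10) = (y - 5)*(y + 1)*(y + 2)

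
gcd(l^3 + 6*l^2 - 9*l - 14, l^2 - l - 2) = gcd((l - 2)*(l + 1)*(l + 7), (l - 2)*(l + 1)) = l^2 - l - 2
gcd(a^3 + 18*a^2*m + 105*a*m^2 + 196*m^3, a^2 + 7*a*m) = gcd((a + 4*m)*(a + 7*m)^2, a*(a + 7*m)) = a + 7*m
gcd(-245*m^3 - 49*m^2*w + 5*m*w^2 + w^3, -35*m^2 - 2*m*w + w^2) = -35*m^2 - 2*m*w + w^2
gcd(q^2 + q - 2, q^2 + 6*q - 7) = q - 1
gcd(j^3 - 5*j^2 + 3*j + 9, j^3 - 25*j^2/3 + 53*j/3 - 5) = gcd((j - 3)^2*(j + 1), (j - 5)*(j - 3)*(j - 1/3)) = j - 3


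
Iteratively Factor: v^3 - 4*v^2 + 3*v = (v - 1)*(v^2 - 3*v) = v*(v - 1)*(v - 3)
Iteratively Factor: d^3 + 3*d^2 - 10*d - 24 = (d - 3)*(d^2 + 6*d + 8) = (d - 3)*(d + 4)*(d + 2)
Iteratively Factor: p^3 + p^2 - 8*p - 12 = (p + 2)*(p^2 - p - 6) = (p - 3)*(p + 2)*(p + 2)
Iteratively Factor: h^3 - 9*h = (h)*(h^2 - 9) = h*(h - 3)*(h + 3)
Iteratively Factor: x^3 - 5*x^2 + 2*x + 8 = (x - 4)*(x^2 - x - 2) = (x - 4)*(x + 1)*(x - 2)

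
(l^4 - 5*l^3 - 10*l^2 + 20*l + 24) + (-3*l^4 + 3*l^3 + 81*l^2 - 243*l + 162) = -2*l^4 - 2*l^3 + 71*l^2 - 223*l + 186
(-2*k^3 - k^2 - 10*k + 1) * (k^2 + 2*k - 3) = -2*k^5 - 5*k^4 - 6*k^3 - 16*k^2 + 32*k - 3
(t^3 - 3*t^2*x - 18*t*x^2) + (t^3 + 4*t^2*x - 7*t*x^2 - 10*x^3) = 2*t^3 + t^2*x - 25*t*x^2 - 10*x^3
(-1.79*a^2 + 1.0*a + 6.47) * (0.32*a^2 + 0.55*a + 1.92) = -0.5728*a^4 - 0.6645*a^3 - 0.8164*a^2 + 5.4785*a + 12.4224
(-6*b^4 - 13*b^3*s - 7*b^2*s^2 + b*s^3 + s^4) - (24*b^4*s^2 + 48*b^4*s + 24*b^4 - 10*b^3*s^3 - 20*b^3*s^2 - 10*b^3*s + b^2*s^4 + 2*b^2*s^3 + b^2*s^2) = -24*b^4*s^2 - 48*b^4*s - 30*b^4 + 10*b^3*s^3 + 20*b^3*s^2 - 3*b^3*s - b^2*s^4 - 2*b^2*s^3 - 8*b^2*s^2 + b*s^3 + s^4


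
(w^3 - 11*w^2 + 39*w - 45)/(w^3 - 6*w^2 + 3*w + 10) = (w^2 - 6*w + 9)/(w^2 - w - 2)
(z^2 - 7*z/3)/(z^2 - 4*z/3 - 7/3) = z/(z + 1)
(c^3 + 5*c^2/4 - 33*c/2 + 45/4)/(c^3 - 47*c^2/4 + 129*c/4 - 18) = (c + 5)/(c - 8)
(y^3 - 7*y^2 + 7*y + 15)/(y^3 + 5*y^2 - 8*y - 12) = (y^2 - 8*y + 15)/(y^2 + 4*y - 12)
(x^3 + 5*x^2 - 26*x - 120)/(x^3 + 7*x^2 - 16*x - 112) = (x^2 + x - 30)/(x^2 + 3*x - 28)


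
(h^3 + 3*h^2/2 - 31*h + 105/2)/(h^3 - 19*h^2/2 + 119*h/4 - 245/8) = 4*(h^2 + 4*h - 21)/(4*h^2 - 28*h + 49)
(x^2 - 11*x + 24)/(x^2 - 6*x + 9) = (x - 8)/(x - 3)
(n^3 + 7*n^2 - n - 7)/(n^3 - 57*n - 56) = (n - 1)/(n - 8)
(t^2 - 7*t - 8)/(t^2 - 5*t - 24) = (t + 1)/(t + 3)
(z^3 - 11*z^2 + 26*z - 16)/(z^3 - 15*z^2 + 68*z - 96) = (z^2 - 3*z + 2)/(z^2 - 7*z + 12)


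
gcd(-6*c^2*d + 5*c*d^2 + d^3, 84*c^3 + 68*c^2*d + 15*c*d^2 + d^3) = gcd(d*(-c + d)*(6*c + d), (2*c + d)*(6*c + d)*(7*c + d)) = 6*c + d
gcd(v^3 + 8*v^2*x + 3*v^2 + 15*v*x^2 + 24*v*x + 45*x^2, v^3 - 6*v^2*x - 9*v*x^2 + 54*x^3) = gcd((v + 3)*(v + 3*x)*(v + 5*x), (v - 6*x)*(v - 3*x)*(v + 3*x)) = v + 3*x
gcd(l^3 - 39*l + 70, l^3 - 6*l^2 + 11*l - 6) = l - 2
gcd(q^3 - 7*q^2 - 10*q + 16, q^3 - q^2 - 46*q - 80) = q^2 - 6*q - 16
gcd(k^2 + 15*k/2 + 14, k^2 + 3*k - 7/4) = k + 7/2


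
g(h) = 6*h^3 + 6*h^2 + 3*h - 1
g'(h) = 18*h^2 + 12*h + 3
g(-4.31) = -382.85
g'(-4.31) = 285.65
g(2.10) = 87.33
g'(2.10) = 107.58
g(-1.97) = -29.50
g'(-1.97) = 49.22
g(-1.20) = -6.33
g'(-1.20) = 14.52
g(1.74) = 53.99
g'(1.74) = 78.38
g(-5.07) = -643.92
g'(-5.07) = 404.85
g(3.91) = 461.12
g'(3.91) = 325.11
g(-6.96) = -1754.15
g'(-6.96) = 791.43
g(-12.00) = -9541.00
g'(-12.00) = 2451.00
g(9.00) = 4886.00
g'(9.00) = 1569.00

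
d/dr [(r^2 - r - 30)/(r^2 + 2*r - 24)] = 3*(r^2 + 4*r + 28)/(r^4 + 4*r^3 - 44*r^2 - 96*r + 576)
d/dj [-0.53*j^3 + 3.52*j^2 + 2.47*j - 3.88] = -1.59*j^2 + 7.04*j + 2.47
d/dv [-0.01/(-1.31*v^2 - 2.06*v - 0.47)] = (-0.0262*v - 0.0206)/(1.31*v^2 + 2.06*v + 0.47)^2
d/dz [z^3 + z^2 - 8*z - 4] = 3*z^2 + 2*z - 8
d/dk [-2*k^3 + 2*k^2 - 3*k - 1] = -6*k^2 + 4*k - 3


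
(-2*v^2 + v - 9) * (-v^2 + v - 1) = 2*v^4 - 3*v^3 + 12*v^2 - 10*v + 9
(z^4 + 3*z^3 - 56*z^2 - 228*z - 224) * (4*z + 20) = 4*z^5 + 32*z^4 - 164*z^3 - 2032*z^2 - 5456*z - 4480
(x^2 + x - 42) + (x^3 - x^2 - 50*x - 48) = x^3 - 49*x - 90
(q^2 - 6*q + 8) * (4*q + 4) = 4*q^3 - 20*q^2 + 8*q + 32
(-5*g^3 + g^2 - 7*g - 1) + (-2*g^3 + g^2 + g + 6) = -7*g^3 + 2*g^2 - 6*g + 5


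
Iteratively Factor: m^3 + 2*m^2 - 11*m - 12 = (m + 1)*(m^2 + m - 12) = (m - 3)*(m + 1)*(m + 4)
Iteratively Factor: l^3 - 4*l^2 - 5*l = (l)*(l^2 - 4*l - 5) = l*(l + 1)*(l - 5)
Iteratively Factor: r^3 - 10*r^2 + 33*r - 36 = (r - 3)*(r^2 - 7*r + 12) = (r - 4)*(r - 3)*(r - 3)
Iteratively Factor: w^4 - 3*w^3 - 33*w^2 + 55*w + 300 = (w + 3)*(w^3 - 6*w^2 - 15*w + 100) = (w - 5)*(w + 3)*(w^2 - w - 20) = (w - 5)^2*(w + 3)*(w + 4)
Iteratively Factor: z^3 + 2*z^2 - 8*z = (z + 4)*(z^2 - 2*z) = (z - 2)*(z + 4)*(z)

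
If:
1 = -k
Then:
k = -1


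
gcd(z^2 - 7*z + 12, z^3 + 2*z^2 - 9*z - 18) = z - 3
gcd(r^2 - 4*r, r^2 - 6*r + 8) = r - 4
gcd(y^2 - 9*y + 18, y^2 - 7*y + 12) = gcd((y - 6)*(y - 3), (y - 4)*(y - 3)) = y - 3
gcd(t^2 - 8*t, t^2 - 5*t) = t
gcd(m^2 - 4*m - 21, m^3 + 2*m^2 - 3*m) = m + 3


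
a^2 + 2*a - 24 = (a - 4)*(a + 6)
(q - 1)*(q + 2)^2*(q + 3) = q^4 + 6*q^3 + 9*q^2 - 4*q - 12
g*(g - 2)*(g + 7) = g^3 + 5*g^2 - 14*g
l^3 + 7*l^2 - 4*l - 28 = (l - 2)*(l + 2)*(l + 7)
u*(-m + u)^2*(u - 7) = m^2*u^2 - 7*m^2*u - 2*m*u^3 + 14*m*u^2 + u^4 - 7*u^3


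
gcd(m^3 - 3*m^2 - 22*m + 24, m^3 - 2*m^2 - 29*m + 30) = m^2 - 7*m + 6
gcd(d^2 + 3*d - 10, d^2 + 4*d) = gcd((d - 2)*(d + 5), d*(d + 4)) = 1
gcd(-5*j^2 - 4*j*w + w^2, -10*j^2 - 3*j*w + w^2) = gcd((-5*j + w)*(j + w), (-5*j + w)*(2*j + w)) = -5*j + w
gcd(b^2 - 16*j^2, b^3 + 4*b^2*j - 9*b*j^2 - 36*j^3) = b + 4*j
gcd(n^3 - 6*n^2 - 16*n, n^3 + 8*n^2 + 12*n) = n^2 + 2*n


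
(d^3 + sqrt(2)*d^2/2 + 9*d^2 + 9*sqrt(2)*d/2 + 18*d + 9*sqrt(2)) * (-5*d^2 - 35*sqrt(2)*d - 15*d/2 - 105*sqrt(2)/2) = -5*d^5 - 75*sqrt(2)*d^4/2 - 105*d^4/2 - 1575*sqrt(2)*d^3/4 - 385*d^3/2 - 4725*sqrt(2)*d^2/4 - 1005*d^2/2 - 2025*sqrt(2)*d/2 - 2205*d/2 - 945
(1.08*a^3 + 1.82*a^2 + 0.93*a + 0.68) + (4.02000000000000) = 1.08*a^3 + 1.82*a^2 + 0.93*a + 4.7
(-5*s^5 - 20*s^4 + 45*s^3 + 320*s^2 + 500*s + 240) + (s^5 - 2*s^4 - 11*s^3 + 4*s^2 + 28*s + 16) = -4*s^5 - 22*s^4 + 34*s^3 + 324*s^2 + 528*s + 256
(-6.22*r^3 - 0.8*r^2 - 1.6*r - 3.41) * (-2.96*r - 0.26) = 18.4112*r^4 + 3.9852*r^3 + 4.944*r^2 + 10.5096*r + 0.8866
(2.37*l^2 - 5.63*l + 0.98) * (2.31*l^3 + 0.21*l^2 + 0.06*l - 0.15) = 5.4747*l^5 - 12.5076*l^4 + 1.2237*l^3 - 0.4875*l^2 + 0.9033*l - 0.147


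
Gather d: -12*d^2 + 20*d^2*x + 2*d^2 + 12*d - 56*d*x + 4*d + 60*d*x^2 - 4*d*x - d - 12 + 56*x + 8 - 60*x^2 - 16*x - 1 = d^2*(20*x - 10) + d*(60*x^2 - 60*x + 15) - 60*x^2 + 40*x - 5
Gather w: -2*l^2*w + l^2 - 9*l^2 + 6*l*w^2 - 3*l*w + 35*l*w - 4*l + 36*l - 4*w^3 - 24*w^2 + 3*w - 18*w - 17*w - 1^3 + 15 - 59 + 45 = -8*l^2 + 32*l - 4*w^3 + w^2*(6*l - 24) + w*(-2*l^2 + 32*l - 32)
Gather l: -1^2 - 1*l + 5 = 4 - l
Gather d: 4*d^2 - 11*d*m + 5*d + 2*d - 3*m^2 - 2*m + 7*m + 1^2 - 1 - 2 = 4*d^2 + d*(7 - 11*m) - 3*m^2 + 5*m - 2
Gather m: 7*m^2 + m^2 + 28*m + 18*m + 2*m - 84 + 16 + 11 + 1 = 8*m^2 + 48*m - 56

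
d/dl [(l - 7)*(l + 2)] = 2*l - 5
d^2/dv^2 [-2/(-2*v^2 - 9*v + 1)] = 4*(-4*v^2 - 18*v + (4*v + 9)^2 + 2)/(2*v^2 + 9*v - 1)^3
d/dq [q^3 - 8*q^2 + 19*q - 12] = 3*q^2 - 16*q + 19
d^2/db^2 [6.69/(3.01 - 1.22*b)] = -19.914792/(1.22*b - 3.01)^3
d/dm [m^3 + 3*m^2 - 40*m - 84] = 3*m^2 + 6*m - 40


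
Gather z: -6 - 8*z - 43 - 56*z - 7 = -64*z - 56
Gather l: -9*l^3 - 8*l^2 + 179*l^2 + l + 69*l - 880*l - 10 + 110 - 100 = -9*l^3 + 171*l^2 - 810*l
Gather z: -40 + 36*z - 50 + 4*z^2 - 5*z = 4*z^2 + 31*z - 90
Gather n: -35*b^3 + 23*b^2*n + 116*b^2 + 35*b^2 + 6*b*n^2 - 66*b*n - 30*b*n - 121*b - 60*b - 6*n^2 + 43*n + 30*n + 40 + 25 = -35*b^3 + 151*b^2 - 181*b + n^2*(6*b - 6) + n*(23*b^2 - 96*b + 73) + 65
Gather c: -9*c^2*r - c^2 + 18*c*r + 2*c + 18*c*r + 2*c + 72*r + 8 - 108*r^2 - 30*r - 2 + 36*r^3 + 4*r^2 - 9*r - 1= c^2*(-9*r - 1) + c*(36*r + 4) + 36*r^3 - 104*r^2 + 33*r + 5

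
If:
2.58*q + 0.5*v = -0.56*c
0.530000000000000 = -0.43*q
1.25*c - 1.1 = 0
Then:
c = 0.88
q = -1.23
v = 5.37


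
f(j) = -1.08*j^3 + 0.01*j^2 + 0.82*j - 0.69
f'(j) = -3.24*j^2 + 0.02*j + 0.82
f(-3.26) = 34.16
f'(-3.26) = -33.68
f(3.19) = -33.03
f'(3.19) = -32.09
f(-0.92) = -0.59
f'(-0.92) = -1.94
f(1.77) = -5.20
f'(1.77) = -9.30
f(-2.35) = 11.45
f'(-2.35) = -17.12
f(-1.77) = 3.88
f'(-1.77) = -9.37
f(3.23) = -34.33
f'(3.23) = -32.92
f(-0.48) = -0.96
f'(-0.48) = 0.06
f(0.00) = -0.69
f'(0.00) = 0.82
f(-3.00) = 26.10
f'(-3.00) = -28.40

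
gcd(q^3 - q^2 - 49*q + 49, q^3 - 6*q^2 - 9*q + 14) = q^2 - 8*q + 7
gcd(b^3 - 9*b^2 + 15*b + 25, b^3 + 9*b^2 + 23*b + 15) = b + 1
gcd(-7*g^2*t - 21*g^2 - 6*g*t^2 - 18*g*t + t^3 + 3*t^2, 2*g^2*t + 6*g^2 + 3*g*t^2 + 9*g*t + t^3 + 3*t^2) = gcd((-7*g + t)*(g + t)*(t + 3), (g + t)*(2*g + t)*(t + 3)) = g*t + 3*g + t^2 + 3*t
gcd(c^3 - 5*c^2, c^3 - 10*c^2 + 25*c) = c^2 - 5*c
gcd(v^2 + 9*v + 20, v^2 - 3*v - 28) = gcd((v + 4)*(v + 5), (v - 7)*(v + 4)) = v + 4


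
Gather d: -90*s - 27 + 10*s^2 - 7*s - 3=10*s^2 - 97*s - 30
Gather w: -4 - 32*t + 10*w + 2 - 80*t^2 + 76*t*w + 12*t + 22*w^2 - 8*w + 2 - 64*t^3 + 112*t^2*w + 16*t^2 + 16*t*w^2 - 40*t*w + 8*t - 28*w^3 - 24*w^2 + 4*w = -64*t^3 - 64*t^2 - 12*t - 28*w^3 + w^2*(16*t - 2) + w*(112*t^2 + 36*t + 6)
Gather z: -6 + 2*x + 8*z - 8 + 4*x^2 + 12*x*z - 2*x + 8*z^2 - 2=4*x^2 + 8*z^2 + z*(12*x + 8) - 16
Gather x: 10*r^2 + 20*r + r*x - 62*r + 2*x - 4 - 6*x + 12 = 10*r^2 - 42*r + x*(r - 4) + 8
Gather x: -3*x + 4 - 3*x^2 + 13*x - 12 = -3*x^2 + 10*x - 8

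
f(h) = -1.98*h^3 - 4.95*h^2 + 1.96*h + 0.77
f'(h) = -5.94*h^2 - 9.9*h + 1.96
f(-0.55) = -1.48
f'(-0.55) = 5.61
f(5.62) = -496.02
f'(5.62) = -241.29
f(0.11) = 0.92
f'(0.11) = 0.80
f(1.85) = -25.08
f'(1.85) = -36.68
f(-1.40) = -6.24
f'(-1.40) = 4.18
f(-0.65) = -2.05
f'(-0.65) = 5.89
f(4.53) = -275.99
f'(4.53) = -164.78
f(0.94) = -3.41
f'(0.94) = -12.59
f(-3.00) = 3.80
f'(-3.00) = -21.80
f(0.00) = 0.77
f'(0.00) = 1.96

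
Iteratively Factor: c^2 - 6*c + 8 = (c - 4)*(c - 2)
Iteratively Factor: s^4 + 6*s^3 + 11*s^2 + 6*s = (s + 3)*(s^3 + 3*s^2 + 2*s) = (s + 2)*(s + 3)*(s^2 + s) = s*(s + 2)*(s + 3)*(s + 1)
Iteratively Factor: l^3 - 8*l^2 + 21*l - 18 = (l - 3)*(l^2 - 5*l + 6) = (l - 3)^2*(l - 2)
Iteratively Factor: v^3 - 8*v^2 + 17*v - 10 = (v - 2)*(v^2 - 6*v + 5) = (v - 5)*(v - 2)*(v - 1)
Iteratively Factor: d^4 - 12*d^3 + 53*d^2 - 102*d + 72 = (d - 3)*(d^3 - 9*d^2 + 26*d - 24) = (d - 3)*(d - 2)*(d^2 - 7*d + 12) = (d - 3)^2*(d - 2)*(d - 4)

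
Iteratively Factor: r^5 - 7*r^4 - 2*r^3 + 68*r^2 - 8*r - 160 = (r - 4)*(r^4 - 3*r^3 - 14*r^2 + 12*r + 40) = (r - 4)*(r + 2)*(r^3 - 5*r^2 - 4*r + 20) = (r - 5)*(r - 4)*(r + 2)*(r^2 - 4) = (r - 5)*(r - 4)*(r - 2)*(r + 2)*(r + 2)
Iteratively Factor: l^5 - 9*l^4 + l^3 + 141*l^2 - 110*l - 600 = (l - 5)*(l^4 - 4*l^3 - 19*l^2 + 46*l + 120) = (l - 5)^2*(l^3 + l^2 - 14*l - 24) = (l - 5)^2*(l + 2)*(l^2 - l - 12) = (l - 5)^2*(l - 4)*(l + 2)*(l + 3)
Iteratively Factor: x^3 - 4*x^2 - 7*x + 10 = (x - 1)*(x^2 - 3*x - 10) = (x - 5)*(x - 1)*(x + 2)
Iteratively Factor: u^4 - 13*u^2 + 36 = (u + 3)*(u^3 - 3*u^2 - 4*u + 12) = (u + 2)*(u + 3)*(u^2 - 5*u + 6) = (u - 3)*(u + 2)*(u + 3)*(u - 2)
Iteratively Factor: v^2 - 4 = (v + 2)*(v - 2)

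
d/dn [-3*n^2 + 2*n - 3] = 2 - 6*n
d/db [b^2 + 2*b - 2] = 2*b + 2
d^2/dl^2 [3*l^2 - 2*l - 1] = 6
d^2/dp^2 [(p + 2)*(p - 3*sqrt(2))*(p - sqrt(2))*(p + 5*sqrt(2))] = 12*p^2 + 6*sqrt(2)*p + 12*p - 68 + 4*sqrt(2)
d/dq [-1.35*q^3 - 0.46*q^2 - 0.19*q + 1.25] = -4.05*q^2 - 0.92*q - 0.19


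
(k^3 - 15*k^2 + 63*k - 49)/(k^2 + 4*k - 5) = (k^2 - 14*k + 49)/(k + 5)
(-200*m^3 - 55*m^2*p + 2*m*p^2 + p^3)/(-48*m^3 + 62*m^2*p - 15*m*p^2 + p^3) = (25*m^2 + 10*m*p + p^2)/(6*m^2 - 7*m*p + p^2)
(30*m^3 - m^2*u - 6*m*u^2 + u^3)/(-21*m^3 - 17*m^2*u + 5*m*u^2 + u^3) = (-10*m^2 - 3*m*u + u^2)/(7*m^2 + 8*m*u + u^2)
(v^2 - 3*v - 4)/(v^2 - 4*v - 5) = (v - 4)/(v - 5)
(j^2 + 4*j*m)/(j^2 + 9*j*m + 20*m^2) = j/(j + 5*m)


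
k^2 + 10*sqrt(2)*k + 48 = (k + 4*sqrt(2))*(k + 6*sqrt(2))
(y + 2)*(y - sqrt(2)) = y^2 - sqrt(2)*y + 2*y - 2*sqrt(2)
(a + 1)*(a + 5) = a^2 + 6*a + 5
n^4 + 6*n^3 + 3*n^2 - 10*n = n*(n - 1)*(n + 2)*(n + 5)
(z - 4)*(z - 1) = z^2 - 5*z + 4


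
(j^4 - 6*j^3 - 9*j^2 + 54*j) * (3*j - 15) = 3*j^5 - 33*j^4 + 63*j^3 + 297*j^2 - 810*j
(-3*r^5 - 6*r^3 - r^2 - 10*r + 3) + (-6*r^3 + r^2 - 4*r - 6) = -3*r^5 - 12*r^3 - 14*r - 3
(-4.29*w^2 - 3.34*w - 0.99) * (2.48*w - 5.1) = -10.6392*w^3 + 13.5958*w^2 + 14.5788*w + 5.049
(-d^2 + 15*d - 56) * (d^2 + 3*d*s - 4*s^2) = -d^4 - 3*d^3*s + 15*d^3 + 4*d^2*s^2 + 45*d^2*s - 56*d^2 - 60*d*s^2 - 168*d*s + 224*s^2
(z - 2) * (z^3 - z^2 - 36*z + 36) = z^4 - 3*z^3 - 34*z^2 + 108*z - 72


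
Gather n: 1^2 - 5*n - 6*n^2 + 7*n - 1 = -6*n^2 + 2*n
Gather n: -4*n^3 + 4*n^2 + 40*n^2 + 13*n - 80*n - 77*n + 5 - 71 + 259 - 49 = -4*n^3 + 44*n^2 - 144*n + 144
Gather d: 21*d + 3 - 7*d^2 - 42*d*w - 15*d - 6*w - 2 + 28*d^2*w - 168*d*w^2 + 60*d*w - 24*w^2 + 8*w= d^2*(28*w - 7) + d*(-168*w^2 + 18*w + 6) - 24*w^2 + 2*w + 1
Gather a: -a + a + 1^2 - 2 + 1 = 0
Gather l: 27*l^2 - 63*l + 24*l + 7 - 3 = 27*l^2 - 39*l + 4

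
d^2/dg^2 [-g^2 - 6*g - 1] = -2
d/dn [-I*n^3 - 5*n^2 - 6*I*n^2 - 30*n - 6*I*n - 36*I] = -3*I*n^2 - 2*n*(5 + 6*I) - 30 - 6*I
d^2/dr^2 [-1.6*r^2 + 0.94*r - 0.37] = -3.20000000000000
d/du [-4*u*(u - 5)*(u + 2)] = -12*u^2 + 24*u + 40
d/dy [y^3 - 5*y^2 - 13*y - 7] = 3*y^2 - 10*y - 13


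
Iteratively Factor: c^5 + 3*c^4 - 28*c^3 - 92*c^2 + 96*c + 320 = (c - 5)*(c^4 + 8*c^3 + 12*c^2 - 32*c - 64) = (c - 5)*(c - 2)*(c^3 + 10*c^2 + 32*c + 32) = (c - 5)*(c - 2)*(c + 2)*(c^2 + 8*c + 16) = (c - 5)*(c - 2)*(c + 2)*(c + 4)*(c + 4)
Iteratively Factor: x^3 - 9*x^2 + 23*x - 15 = (x - 3)*(x^2 - 6*x + 5) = (x - 3)*(x - 1)*(x - 5)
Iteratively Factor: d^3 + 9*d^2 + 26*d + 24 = (d + 4)*(d^2 + 5*d + 6) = (d + 3)*(d + 4)*(d + 2)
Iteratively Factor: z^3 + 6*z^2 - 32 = (z - 2)*(z^2 + 8*z + 16) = (z - 2)*(z + 4)*(z + 4)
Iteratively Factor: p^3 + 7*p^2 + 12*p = (p + 4)*(p^2 + 3*p) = p*(p + 4)*(p + 3)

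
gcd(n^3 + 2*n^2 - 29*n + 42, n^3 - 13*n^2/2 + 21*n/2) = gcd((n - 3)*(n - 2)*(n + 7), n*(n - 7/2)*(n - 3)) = n - 3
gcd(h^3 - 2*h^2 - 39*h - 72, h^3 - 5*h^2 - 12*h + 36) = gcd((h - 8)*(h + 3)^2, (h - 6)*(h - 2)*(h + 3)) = h + 3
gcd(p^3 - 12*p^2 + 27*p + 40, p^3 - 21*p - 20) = p^2 - 4*p - 5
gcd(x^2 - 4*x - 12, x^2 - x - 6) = x + 2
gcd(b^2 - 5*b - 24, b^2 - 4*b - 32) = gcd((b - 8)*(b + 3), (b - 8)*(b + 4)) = b - 8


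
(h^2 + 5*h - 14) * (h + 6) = h^3 + 11*h^2 + 16*h - 84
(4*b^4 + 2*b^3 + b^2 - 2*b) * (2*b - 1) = 8*b^5 - 5*b^2 + 2*b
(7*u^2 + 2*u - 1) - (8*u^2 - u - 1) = -u^2 + 3*u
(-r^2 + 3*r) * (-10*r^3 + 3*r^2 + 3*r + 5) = 10*r^5 - 33*r^4 + 6*r^3 + 4*r^2 + 15*r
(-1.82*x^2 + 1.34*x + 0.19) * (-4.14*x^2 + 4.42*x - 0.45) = 7.5348*x^4 - 13.592*x^3 + 5.9552*x^2 + 0.2368*x - 0.0855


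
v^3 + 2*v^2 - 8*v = v*(v - 2)*(v + 4)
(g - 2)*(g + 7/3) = g^2 + g/3 - 14/3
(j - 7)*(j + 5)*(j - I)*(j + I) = j^4 - 2*j^3 - 34*j^2 - 2*j - 35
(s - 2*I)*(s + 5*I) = s^2 + 3*I*s + 10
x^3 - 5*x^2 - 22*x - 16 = (x - 8)*(x + 1)*(x + 2)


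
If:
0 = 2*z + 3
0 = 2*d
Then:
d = 0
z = -3/2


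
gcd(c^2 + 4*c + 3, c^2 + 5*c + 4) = c + 1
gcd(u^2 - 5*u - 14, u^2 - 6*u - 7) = u - 7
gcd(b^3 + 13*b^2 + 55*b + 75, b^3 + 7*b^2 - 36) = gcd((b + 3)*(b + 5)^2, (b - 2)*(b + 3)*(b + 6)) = b + 3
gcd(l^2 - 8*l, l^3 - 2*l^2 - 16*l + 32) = 1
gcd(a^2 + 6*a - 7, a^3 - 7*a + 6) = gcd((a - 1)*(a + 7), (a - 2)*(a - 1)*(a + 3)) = a - 1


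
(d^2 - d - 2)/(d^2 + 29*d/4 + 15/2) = 4*(d^2 - d - 2)/(4*d^2 + 29*d + 30)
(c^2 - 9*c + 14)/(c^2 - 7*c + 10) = (c - 7)/(c - 5)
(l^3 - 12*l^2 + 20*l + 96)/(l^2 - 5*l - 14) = (l^2 - 14*l + 48)/(l - 7)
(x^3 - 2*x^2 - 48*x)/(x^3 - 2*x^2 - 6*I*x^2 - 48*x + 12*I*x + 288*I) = x/(x - 6*I)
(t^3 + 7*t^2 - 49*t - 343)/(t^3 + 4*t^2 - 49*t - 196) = (t + 7)/(t + 4)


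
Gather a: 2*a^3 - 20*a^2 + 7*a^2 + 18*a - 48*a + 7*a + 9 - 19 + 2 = 2*a^3 - 13*a^2 - 23*a - 8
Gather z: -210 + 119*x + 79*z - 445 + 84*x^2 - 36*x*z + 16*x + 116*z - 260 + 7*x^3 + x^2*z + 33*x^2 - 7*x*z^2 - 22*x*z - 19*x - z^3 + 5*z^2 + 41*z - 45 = 7*x^3 + 117*x^2 + 116*x - z^3 + z^2*(5 - 7*x) + z*(x^2 - 58*x + 236) - 960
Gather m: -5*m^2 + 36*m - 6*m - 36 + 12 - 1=-5*m^2 + 30*m - 25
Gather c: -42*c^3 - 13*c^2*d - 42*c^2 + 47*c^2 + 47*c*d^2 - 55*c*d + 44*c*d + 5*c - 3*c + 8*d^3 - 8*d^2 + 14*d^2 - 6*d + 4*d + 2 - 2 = -42*c^3 + c^2*(5 - 13*d) + c*(47*d^2 - 11*d + 2) + 8*d^3 + 6*d^2 - 2*d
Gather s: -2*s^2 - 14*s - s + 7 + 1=-2*s^2 - 15*s + 8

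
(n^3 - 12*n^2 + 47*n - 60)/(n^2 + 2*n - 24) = (n^2 - 8*n + 15)/(n + 6)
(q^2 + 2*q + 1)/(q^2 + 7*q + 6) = (q + 1)/(q + 6)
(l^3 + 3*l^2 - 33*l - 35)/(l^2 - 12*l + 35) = (l^2 + 8*l + 7)/(l - 7)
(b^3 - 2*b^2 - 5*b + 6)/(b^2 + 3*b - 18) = (b^2 + b - 2)/(b + 6)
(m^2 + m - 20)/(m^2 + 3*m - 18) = (m^2 + m - 20)/(m^2 + 3*m - 18)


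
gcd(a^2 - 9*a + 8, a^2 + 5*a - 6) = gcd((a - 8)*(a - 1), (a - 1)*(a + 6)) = a - 1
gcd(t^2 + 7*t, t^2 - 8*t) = t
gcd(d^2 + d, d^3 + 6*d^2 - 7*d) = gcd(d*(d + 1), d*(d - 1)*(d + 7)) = d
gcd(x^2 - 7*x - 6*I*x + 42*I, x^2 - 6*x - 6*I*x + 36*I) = x - 6*I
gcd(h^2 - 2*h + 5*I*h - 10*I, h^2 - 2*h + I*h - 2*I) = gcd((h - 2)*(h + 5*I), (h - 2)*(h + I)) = h - 2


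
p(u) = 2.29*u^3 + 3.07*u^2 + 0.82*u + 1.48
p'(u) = 6.87*u^2 + 6.14*u + 0.82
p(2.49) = 57.91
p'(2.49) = 58.70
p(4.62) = 296.62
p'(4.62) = 175.82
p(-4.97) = -207.89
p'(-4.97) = 140.00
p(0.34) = 2.20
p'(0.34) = 3.70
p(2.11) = 38.39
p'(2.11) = 44.36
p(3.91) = 188.51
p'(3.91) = 129.86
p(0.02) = 1.50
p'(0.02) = 0.95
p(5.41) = 458.37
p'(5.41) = 235.11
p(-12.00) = -3523.40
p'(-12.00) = 916.42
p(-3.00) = -35.18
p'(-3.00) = 44.23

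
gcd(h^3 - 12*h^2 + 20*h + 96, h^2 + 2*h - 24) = 1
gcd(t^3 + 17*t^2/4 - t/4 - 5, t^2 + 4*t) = t + 4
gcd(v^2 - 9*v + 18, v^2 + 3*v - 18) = v - 3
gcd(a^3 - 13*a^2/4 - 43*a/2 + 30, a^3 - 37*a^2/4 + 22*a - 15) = a^2 - 29*a/4 + 15/2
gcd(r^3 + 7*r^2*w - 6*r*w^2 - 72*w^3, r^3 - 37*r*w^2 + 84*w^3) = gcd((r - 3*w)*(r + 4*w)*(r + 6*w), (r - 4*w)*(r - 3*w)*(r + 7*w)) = r - 3*w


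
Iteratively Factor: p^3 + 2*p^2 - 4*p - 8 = (p - 2)*(p^2 + 4*p + 4) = (p - 2)*(p + 2)*(p + 2)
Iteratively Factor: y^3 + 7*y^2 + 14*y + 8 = (y + 4)*(y^2 + 3*y + 2) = (y + 2)*(y + 4)*(y + 1)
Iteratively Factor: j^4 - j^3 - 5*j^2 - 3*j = (j - 3)*(j^3 + 2*j^2 + j) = (j - 3)*(j + 1)*(j^2 + j) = j*(j - 3)*(j + 1)*(j + 1)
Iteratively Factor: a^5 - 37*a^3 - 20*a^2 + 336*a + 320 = (a - 5)*(a^4 + 5*a^3 - 12*a^2 - 80*a - 64) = (a - 5)*(a + 4)*(a^3 + a^2 - 16*a - 16) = (a - 5)*(a - 4)*(a + 4)*(a^2 + 5*a + 4) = (a - 5)*(a - 4)*(a + 4)^2*(a + 1)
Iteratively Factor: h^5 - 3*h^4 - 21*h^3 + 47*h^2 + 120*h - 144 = (h - 1)*(h^4 - 2*h^3 - 23*h^2 + 24*h + 144) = (h - 1)*(h + 3)*(h^3 - 5*h^2 - 8*h + 48) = (h - 4)*(h - 1)*(h + 3)*(h^2 - h - 12) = (h - 4)^2*(h - 1)*(h + 3)*(h + 3)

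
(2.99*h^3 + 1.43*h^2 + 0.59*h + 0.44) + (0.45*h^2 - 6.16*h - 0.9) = 2.99*h^3 + 1.88*h^2 - 5.57*h - 0.46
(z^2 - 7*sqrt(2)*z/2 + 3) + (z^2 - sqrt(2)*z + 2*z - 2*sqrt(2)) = 2*z^2 - 9*sqrt(2)*z/2 + 2*z - 2*sqrt(2) + 3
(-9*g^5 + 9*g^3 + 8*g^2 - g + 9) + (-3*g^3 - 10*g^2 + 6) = -9*g^5 + 6*g^3 - 2*g^2 - g + 15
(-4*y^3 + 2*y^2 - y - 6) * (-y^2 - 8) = 4*y^5 - 2*y^4 + 33*y^3 - 10*y^2 + 8*y + 48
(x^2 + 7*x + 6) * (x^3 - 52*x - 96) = x^5 + 7*x^4 - 46*x^3 - 460*x^2 - 984*x - 576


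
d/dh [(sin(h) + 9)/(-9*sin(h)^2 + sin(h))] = 9*(18/tan(h) - cos(h)^3/sin(h)^2)/(9*sin(h) - 1)^2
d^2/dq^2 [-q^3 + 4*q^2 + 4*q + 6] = 8 - 6*q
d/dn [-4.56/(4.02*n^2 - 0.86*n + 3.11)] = (36.6624*n - 3.9216)/(4.02*n^2 - 0.86*n + 3.11)^2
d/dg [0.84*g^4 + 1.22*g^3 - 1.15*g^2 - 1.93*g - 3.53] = 3.36*g^3 + 3.66*g^2 - 2.3*g - 1.93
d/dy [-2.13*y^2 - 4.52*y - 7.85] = -4.26*y - 4.52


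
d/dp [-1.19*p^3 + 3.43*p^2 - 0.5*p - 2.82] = -3.57*p^2 + 6.86*p - 0.5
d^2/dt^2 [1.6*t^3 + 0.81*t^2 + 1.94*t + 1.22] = 9.6*t + 1.62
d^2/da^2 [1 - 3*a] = 0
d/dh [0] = 0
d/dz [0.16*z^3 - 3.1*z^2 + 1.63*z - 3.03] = 0.48*z^2 - 6.2*z + 1.63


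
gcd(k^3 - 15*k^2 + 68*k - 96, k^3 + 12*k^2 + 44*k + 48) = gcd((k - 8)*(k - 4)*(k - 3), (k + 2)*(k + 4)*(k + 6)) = 1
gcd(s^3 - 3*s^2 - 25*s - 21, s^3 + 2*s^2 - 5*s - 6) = s^2 + 4*s + 3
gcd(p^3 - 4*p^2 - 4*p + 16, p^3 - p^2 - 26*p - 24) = 1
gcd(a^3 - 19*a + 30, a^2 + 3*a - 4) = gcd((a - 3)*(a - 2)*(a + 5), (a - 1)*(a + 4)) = 1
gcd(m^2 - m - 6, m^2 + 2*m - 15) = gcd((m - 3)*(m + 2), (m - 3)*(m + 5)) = m - 3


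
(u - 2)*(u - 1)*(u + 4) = u^3 + u^2 - 10*u + 8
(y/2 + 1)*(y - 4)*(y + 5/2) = y^3/2 + y^2/4 - 13*y/2 - 10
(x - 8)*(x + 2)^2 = x^3 - 4*x^2 - 28*x - 32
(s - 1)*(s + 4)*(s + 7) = s^3 + 10*s^2 + 17*s - 28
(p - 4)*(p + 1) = p^2 - 3*p - 4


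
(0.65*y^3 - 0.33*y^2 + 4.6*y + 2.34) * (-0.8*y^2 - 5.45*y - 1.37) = -0.52*y^5 - 3.2785*y^4 - 2.772*y^3 - 26.4899*y^2 - 19.055*y - 3.2058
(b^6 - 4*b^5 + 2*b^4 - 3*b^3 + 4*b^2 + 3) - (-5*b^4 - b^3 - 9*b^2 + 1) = b^6 - 4*b^5 + 7*b^4 - 2*b^3 + 13*b^2 + 2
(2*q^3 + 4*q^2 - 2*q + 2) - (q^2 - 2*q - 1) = 2*q^3 + 3*q^2 + 3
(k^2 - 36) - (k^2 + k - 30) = -k - 6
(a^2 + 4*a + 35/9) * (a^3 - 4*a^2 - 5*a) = a^5 - 154*a^3/9 - 320*a^2/9 - 175*a/9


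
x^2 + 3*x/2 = x*(x + 3/2)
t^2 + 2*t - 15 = (t - 3)*(t + 5)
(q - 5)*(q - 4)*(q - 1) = q^3 - 10*q^2 + 29*q - 20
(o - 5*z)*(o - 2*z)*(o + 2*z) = o^3 - 5*o^2*z - 4*o*z^2 + 20*z^3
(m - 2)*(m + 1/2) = m^2 - 3*m/2 - 1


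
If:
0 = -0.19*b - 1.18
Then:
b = -6.21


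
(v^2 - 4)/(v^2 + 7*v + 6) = (v^2 - 4)/(v^2 + 7*v + 6)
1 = 1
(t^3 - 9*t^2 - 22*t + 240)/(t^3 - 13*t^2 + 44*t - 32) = (t^2 - t - 30)/(t^2 - 5*t + 4)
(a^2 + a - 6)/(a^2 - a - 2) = (a + 3)/(a + 1)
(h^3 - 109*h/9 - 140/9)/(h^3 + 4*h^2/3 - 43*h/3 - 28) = (h + 5/3)/(h + 3)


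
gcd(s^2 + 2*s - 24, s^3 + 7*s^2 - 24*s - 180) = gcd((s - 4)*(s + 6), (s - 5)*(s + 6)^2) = s + 6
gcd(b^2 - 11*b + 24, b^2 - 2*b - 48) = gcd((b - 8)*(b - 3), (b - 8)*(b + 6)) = b - 8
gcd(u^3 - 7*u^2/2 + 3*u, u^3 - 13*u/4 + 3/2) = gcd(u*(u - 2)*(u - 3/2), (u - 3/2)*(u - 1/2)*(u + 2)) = u - 3/2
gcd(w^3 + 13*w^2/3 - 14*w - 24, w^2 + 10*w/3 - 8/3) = 1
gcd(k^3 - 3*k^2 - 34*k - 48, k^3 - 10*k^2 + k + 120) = k^2 - 5*k - 24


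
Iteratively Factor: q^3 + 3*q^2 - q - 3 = (q + 3)*(q^2 - 1) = (q + 1)*(q + 3)*(q - 1)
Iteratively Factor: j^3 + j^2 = (j + 1)*(j^2) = j*(j + 1)*(j)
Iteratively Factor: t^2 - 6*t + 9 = (t - 3)*(t - 3)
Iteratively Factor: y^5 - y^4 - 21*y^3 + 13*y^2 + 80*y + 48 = (y + 1)*(y^4 - 2*y^3 - 19*y^2 + 32*y + 48) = (y - 3)*(y + 1)*(y^3 + y^2 - 16*y - 16) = (y - 4)*(y - 3)*(y + 1)*(y^2 + 5*y + 4) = (y - 4)*(y - 3)*(y + 1)*(y + 4)*(y + 1)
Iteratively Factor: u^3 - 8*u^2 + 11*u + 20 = (u + 1)*(u^2 - 9*u + 20) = (u - 4)*(u + 1)*(u - 5)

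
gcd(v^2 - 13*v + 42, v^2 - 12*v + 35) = v - 7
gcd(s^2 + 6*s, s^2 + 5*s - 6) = s + 6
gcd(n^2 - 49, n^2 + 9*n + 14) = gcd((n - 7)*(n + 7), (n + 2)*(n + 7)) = n + 7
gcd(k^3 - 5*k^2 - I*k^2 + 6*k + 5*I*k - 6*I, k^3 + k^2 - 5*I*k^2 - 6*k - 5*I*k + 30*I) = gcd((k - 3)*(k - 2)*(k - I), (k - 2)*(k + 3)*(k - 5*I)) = k - 2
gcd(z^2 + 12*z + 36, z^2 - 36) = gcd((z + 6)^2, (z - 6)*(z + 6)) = z + 6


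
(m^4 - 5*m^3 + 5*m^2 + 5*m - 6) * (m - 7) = m^5 - 12*m^4 + 40*m^3 - 30*m^2 - 41*m + 42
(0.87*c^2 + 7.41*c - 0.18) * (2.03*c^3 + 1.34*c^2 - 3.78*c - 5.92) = 1.7661*c^5 + 16.2081*c^4 + 6.2754*c^3 - 33.4014*c^2 - 43.1868*c + 1.0656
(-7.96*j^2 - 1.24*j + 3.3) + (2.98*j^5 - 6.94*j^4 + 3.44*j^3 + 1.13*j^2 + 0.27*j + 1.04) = 2.98*j^5 - 6.94*j^4 + 3.44*j^3 - 6.83*j^2 - 0.97*j + 4.34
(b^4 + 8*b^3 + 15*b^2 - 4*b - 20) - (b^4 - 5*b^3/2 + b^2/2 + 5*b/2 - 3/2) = 21*b^3/2 + 29*b^2/2 - 13*b/2 - 37/2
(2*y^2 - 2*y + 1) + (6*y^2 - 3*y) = 8*y^2 - 5*y + 1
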